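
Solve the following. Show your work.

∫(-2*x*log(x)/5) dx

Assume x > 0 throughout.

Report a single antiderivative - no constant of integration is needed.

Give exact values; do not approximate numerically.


Step 1. Integrate ∫(-2*x*log(x)/5) dx by parts with u = log(x), dv = (-2*x/5) dx, so v = -x**2/5 [assuming x > 0]: now -x**2*log(x)/5 + ∫(x/5) dx.
Step 2. Evaluate the standard form: now -x**2*log(x)/5 + x**2/10.
Answer: -x**2*log(x)/5 + x**2/10.


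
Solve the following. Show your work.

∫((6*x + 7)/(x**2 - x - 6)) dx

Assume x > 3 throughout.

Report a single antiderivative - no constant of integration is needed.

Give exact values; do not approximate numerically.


Step 1. Decompose ∫((6*x + 7)/(x**2 - x - 6)) dx by partial fractions, (6*x + 7)/(x**2 - x - 6) = 1/(x + 2) + 5/(x - 3): now ∫(5/(x - 3)) dx + ∫(1/(x + 2)) dx.
Step 2. Evaluate the standard form [assuming x > -2]: now log(x + 2) + ∫(5/(x - 3)) dx.
Step 3. Evaluate the standard form [assuming x > 3]: now 5*log(x - 3) + log(x + 2).
Answer: 5*log(x - 3) + log(x + 2).


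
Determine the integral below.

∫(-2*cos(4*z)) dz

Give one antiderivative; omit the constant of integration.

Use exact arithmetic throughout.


Answer: -sin(4*z)/2.


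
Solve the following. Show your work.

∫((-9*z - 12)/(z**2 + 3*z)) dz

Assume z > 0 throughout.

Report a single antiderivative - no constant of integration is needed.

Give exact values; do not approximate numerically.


Step 1. Decompose ∫((-9*z - 12)/(z**2 + 3*z)) dz by partial fractions, (-9*z - 12)/(z**2 + 3*z) = -5/(z + 3) - 4/z: now ∫(-4/z) dz + ∫(-5/(z + 3)) dz.
Step 2. Evaluate the standard form [assuming z > -3]: now -5*log(z + 3) + ∫(-4/z) dz.
Step 3. Evaluate the standard form [assuming z > 0]: now -4*log(z) - 5*log(z + 3).
Answer: -4*log(z) - 5*log(z + 3).


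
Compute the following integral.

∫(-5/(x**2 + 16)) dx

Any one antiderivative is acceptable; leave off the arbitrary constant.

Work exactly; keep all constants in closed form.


Answer: -5*atan(x/4)/4.


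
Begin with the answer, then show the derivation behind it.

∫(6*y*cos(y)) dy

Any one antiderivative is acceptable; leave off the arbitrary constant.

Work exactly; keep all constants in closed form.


The answer is 6*y*sin(y) + 6*cos(y).
Step 1. Integrate ∫(6*y*cos(y)) dy by parts with u = y, dv = (6*cos(y)) dy, so v = 6*sin(y): now 6*y*sin(y) + ∫(-6*sin(y)) dy.
Step 2. Evaluate the standard form: now 6*y*sin(y) + 6*cos(y).
Answer: 6*y*sin(y) + 6*cos(y).


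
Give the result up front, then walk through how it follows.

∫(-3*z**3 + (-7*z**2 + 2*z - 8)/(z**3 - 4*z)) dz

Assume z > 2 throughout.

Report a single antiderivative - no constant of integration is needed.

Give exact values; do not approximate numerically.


The answer is -3*z**4/4 + 2*log(z) - 4*log(z - 2) - 5*log(z + 2).
Step 1. Rewrite: now ∫(-3*z**3) dz + ∫((-7*z**2 + 2*z - 8)/(z**3 - 4*z)) dz.
Step 2. Evaluate the standard form: now -3*z**4/4 + ∫((-7*z**2 + 2*z - 8)/(z**3 - 4*z)) dz.
Step 3. Decompose ∫((-7*z**2 + 2*z - 8)/(z**3 - 4*z)) dz by partial fractions, (-7*z**2 + 2*z - 8)/(z**3 - 4*z) = -5/(z + 2) - 4/(z - 2) + 2/z: now -3*z**4/4 + ∫(2/z) dz + ∫(-4/(z - 2)) dz + ∫(-5/(z + 2)) dz.
Step 4. Evaluate the standard form [assuming z > 0]: now -3*z**4/4 + 2*log(z) + ∫(-4/(z - 2)) dz + ∫(-5/(z + 2)) dz.
Step 5. Evaluate the standard form [assuming z > -2]: now -3*z**4/4 + 2*log(z) - 5*log(z + 2) + ∫(-4/(z - 2)) dz.
Step 6. Evaluate the standard form [assuming z > 2]: now -3*z**4/4 + 2*log(z) - 4*log(z - 2) - 5*log(z + 2).
Answer: -3*z**4/4 + 2*log(z) - 4*log(z - 2) - 5*log(z + 2).


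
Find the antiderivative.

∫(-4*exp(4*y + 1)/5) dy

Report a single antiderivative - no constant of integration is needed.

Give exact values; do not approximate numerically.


Answer: -exp(4*y + 1)/5.


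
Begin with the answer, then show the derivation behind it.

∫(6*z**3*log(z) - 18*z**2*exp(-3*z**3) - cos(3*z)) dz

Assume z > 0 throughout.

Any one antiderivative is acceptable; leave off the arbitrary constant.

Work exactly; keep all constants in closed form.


The answer is 3*z**4*log(z)/2 - 3*z**4/8 - sin(3*z)/3 + 2*exp(-3*z**3).
Step 1. Rewrite: now ∫(-18*z**2*exp(-3*z**3)) dz + ∫(6*z**3*log(z)) dz + ∫(-cos(3*z)) dz.
Step 2. Substitute u = z**3, turning ∫(-18*z**2*exp(-3*z**3)) dz into ∫(-6*exp(-3*u)) du: now ∫(6*z**3*log(z)) dz + ∫(-6*exp(-3*u)) du + ∫(-cos(3*z)) dz.
Step 3. Evaluate the standard form: now ∫(6*z**3*log(z)) dz + ∫(-cos(3*z)) dz + 2*exp(-3*u).
Step 4. Substitute back u = z**3: now ∫(6*z**3*log(z)) dz + ∫(-cos(3*z)) dz + 2*exp(-3*z**3).
Step 5. Evaluate the standard form: now -sin(3*z)/3 + ∫(6*z**3*log(z)) dz + 2*exp(-3*z**3).
Step 6. Integrate ∫(6*z**3*log(z)) dz by parts with u = log(z), dv = (6*z**3) dz, so v = 3*z**4/2 [assuming z > 0]: now 3*z**4*log(z)/2 - sin(3*z)/3 + ∫(-3*z**3/2) dz + 2*exp(-3*z**3).
Step 7. Evaluate the standard form: now 3*z**4*log(z)/2 - 3*z**4/8 - sin(3*z)/3 + 2*exp(-3*z**3).
Answer: 3*z**4*log(z)/2 - 3*z**4/8 - sin(3*z)/3 + 2*exp(-3*z**3).


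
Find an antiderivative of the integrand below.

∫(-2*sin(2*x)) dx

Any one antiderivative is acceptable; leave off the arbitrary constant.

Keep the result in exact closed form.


Answer: cos(2*x).


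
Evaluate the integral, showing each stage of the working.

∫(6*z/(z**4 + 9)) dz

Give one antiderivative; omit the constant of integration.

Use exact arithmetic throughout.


Step 1. Substitute u = z**2, turning ∫(6*z/(z**4 + 9)) dz into ∫(3/(u**2 + 9)) du: now ∫(3/(u**2 + 9)) du.
Step 2. Evaluate the standard form: now atan(u/3).
Step 3. Substitute back u = z**2: now atan(z**2/3).
Answer: atan(z**2/3).


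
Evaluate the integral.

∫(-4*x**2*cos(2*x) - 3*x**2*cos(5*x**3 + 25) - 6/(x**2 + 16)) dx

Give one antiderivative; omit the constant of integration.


Answer: -2*x**2*sin(2*x) - 2*x*cos(2*x) + sin(2*x) - sin(5*x**3 + 25)/5 - 3*atan(x/4)/2.


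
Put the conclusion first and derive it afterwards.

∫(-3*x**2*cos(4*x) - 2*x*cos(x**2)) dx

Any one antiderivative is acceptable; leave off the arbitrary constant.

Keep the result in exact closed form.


The answer is -3*x**2*sin(4*x)/4 - 3*x*cos(4*x)/8 + 3*sin(4*x)/32 - sin(x**2).
Step 1. Rewrite: now ∫(-2*x*cos(x**2)) dx + ∫(-3*x**2*cos(4*x)) dx.
Step 2. Substitute u = x**2, turning ∫(-2*x*cos(x**2)) dx into ∫(-cos(u)) du: now ∫(-3*x**2*cos(4*x)) dx + ∫(-cos(u)) du.
Step 3. Evaluate the standard form: now -sin(u) + ∫(-3*x**2*cos(4*x)) dx.
Step 4. Substitute back u = x**2: now -sin(x**2) + ∫(-3*x**2*cos(4*x)) dx.
Step 5. Integrate ∫(-3*x**2*cos(4*x)) dx by parts with u = x**2, dv = (-3*cos(4*x)) dx, so v = -3*sin(4*x)/4: now -3*x**2*sin(4*x)/4 - sin(x**2) + ∫(3*x*sin(4*x)/2) dx.
Step 6. Integrate ∫(3*x*sin(4*x)/2) dx by parts with u = x, dv = (3*sin(4*x)/2) dx, so v = -3*cos(4*x)/8: now -3*x**2*sin(4*x)/4 - 3*x*cos(4*x)/8 - sin(x**2) + ∫(3*cos(4*x)/8) dx.
Step 7. Evaluate the standard form: now -3*x**2*sin(4*x)/4 - 3*x*cos(4*x)/8 + 3*sin(4*x)/32 - sin(x**2).
Answer: -3*x**2*sin(4*x)/4 - 3*x*cos(4*x)/8 + 3*sin(4*x)/32 - sin(x**2).


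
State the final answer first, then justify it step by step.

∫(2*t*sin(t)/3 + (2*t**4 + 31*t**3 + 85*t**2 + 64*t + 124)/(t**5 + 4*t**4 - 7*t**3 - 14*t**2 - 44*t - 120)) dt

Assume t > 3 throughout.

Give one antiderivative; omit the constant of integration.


The answer is -2*t*cos(t)/3 + 4*log(t - 3) - log(t + 2) - log(t + 5) + 2*sin(t)/3 + 2*atan(t/2).
Step 1. Rewrite: now ∫(2*t*sin(t)/3) dt + ∫((2*t**4 + 31*t**3 + 85*t**2 + 64*t + 124)/(t**5 + 4*t**4 - 7*t**3 - 14*t**2 - 44*t - 120)) dt.
Step 2. Integrate ∫(2*t*sin(t)/3) dt by parts with u = t, dv = (2*sin(t)/3) dt, so v = -2*cos(t)/3: now -2*t*cos(t)/3 + ∫((2*t**4 + 31*t**3 + 85*t**2 + 64*t + 124)/(t**5 + 4*t**4 - 7*t**3 - 14*t**2 - 44*t - 120)) dt + ∫(2*cos(t)/3) dt.
Step 3. Evaluate the standard form: now -2*t*cos(t)/3 + 2*sin(t)/3 + ∫((2*t**4 + 31*t**3 + 85*t**2 + 64*t + 124)/(t**5 + 4*t**4 - 7*t**3 - 14*t**2 - 44*t - 120)) dt.
Step 4. Decompose ∫((2*t**4 + 31*t**3 + 85*t**2 + 64*t + 124)/(t**5 + 4*t**4 - 7*t**3 - 14*t**2 - 44*t - 120)) dt by partial fractions, (2*t**4 + 31*t**3 + 85*t**2 + 64*t + 124)/(t**5 + 4*t**4 - 7*t**3 - 14*t**2 - 44*t - 120) = 4/(t**2 + 4) - 1/(t + 5) - 1/(t + 2) + 4/(t - 3): now -2*t*cos(t)/3 + 2*sin(t)/3 + ∫(4/(t - 3)) dt + ∫(-1/(t + 2)) dt + ∫(-1/(t + 5)) dt + ∫(4/(t**2 + 4)) dt.
Step 5. Evaluate the standard form [assuming t > -2]: now -2*t*cos(t)/3 - log(t + 2) + 2*sin(t)/3 + ∫(4/(t - 3)) dt + ∫(-1/(t + 5)) dt + ∫(4/(t**2 + 4)) dt.
Step 6. Evaluate the standard form [assuming t > -5]: now -2*t*cos(t)/3 - log(t + 2) - log(t + 5) + 2*sin(t)/3 + ∫(4/(t - 3)) dt + ∫(4/(t**2 + 4)) dt.
Step 7. Evaluate the standard form [assuming t > 3]: now -2*t*cos(t)/3 + 4*log(t - 3) - log(t + 2) - log(t + 5) + 2*sin(t)/3 + ∫(4/(t**2 + 4)) dt.
Step 8. Evaluate the standard form: now -2*t*cos(t)/3 + 4*log(t - 3) - log(t + 2) - log(t + 5) + 2*sin(t)/3 + 2*atan(t/2).
Answer: -2*t*cos(t)/3 + 4*log(t - 3) - log(t + 2) - log(t + 5) + 2*sin(t)/3 + 2*atan(t/2).


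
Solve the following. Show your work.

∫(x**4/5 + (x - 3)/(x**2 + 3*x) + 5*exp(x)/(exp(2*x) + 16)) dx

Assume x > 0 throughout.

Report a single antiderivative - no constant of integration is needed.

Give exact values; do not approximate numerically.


Step 1. Rewrite: now ∫(x**4/5) dx + ∫((x - 3)/(x**2 + 3*x)) dx + ∫(5*exp(x)/(exp(2*x) + 16)) dx.
Step 2. Substitute u = exp(x), turning ∫(5*exp(x)/(exp(2*x) + 16)) dx into ∫(5/(u**2 + 16)) du: now ∫(x**4/5) dx + ∫((x - 3)/(x**2 + 3*x)) dx + ∫(5/(u**2 + 16)) du.
Step 3. Evaluate the standard form: now 5*atan(u/4)/4 + ∫(x**4/5) dx + ∫((x - 3)/(x**2 + 3*x)) dx.
Step 4. Substitute back u = exp(x): now 5*atan(exp(x)/4)/4 + ∫(x**4/5) dx + ∫((x - 3)/(x**2 + 3*x)) dx.
Step 5. Decompose ∫((x - 3)/(x**2 + 3*x)) dx by partial fractions, (x - 3)/(x**2 + 3*x) = 2/(x + 3) - 1/x: now 5*atan(exp(x)/4)/4 + ∫(-1/x) dx + ∫(x**4/5) dx + ∫(2/(x + 3)) dx.
Step 6. Evaluate the standard form [assuming x > 0]: now -log(x) + 5*atan(exp(x)/4)/4 + ∫(x**4/5) dx + ∫(2/(x + 3)) dx.
Step 7. Evaluate the standard form [assuming x > -3]: now -log(x) + 2*log(x + 3) + 5*atan(exp(x)/4)/4 + ∫(x**4/5) dx.
Step 8. Evaluate the standard form: now x**5/25 - log(x) + 2*log(x + 3) + 5*atan(exp(x)/4)/4.
Answer: x**5/25 - log(x) + 2*log(x + 3) + 5*atan(exp(x)/4)/4.


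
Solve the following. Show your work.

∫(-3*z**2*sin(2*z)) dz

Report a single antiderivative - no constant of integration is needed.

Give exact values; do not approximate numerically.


Step 1. Integrate ∫(-3*z**2*sin(2*z)) dz by parts with u = z**2, dv = (-3*sin(2*z)) dz, so v = 3*cos(2*z)/2: now 3*z**2*cos(2*z)/2 + ∫(-3*z*cos(2*z)) dz.
Step 2. Integrate ∫(-3*z*cos(2*z)) dz by parts with u = z, dv = (-3*cos(2*z)) dz, so v = -3*sin(2*z)/2: now 3*z**2*cos(2*z)/2 - 3*z*sin(2*z)/2 + ∫(3*sin(2*z)/2) dz.
Step 3. Evaluate the standard form: now 3*z**2*cos(2*z)/2 - 3*z*sin(2*z)/2 - 3*cos(2*z)/4.
Answer: 3*z**2*cos(2*z)/2 - 3*z*sin(2*z)/2 - 3*cos(2*z)/4.


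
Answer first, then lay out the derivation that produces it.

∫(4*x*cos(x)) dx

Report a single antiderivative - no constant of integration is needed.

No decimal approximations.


The answer is 4*x*sin(x) + 4*cos(x).
Step 1. Integrate ∫(4*x*cos(x)) dx by parts with u = x, dv = (4*cos(x)) dx, so v = 4*sin(x): now 4*x*sin(x) + ∫(-4*sin(x)) dx.
Step 2. Evaluate the standard form: now 4*x*sin(x) + 4*cos(x).
Answer: 4*x*sin(x) + 4*cos(x).


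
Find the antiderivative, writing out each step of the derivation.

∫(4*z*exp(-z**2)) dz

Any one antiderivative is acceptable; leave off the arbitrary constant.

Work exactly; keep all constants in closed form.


Step 1. Substitute u = z**2, turning ∫(4*z*exp(-z**2)) dz into ∫(2*exp(-u)) du: now ∫(2*exp(-u)) du.
Step 2. Evaluate the standard form: now -2*exp(-u).
Step 3. Substitute back u = z**2: now -2*exp(-z**2).
Answer: -2*exp(-z**2).


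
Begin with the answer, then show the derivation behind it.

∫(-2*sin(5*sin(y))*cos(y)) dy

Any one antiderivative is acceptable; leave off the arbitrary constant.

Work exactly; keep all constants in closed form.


The answer is 2*cos(5*sin(y))/5.
Step 1. Substitute u = sin(y), turning ∫(-2*sin(5*sin(y))*cos(y)) dy into ∫(-2*sin(5*u)) du: now ∫(-2*sin(5*u)) du.
Step 2. Evaluate the standard form: now 2*cos(5*u)/5.
Step 3. Substitute back u = sin(y): now 2*cos(5*sin(y))/5.
Answer: 2*cos(5*sin(y))/5.


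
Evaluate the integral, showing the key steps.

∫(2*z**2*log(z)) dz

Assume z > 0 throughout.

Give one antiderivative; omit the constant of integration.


Step 1. Integrate ∫(2*z**2*log(z)) dz by parts with u = log(z), dv = (2*z**2) dz, so v = 2*z**3/3 [assuming z > 0]: now 2*z**3*log(z)/3 + ∫(-2*z**2/3) dz.
Step 2. Evaluate the standard form: now 2*z**3*log(z)/3 - 2*z**3/9.
Answer: 2*z**3*log(z)/3 - 2*z**3/9.


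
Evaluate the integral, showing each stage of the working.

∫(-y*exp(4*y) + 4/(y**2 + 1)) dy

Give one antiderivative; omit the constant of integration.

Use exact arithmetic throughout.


Step 1. Rewrite: now ∫(-y*exp(4*y)) dy + ∫(4/(y**2 + 1)) dy.
Step 2. Integrate ∫(-y*exp(4*y)) dy by parts with u = y, dv = (-exp(4*y)) dy, so v = -exp(4*y)/4: now -y*exp(4*y)/4 + ∫(4/(y**2 + 1)) dy + ∫(exp(4*y)/4) dy.
Step 3. Evaluate the standard form: now -y*exp(4*y)/4 + exp(4*y)/16 + ∫(4/(y**2 + 1)) dy.
Step 4. Evaluate the standard form: now -y*exp(4*y)/4 + exp(4*y)/16 + 4*atan(y).
Answer: -y*exp(4*y)/4 + exp(4*y)/16 + 4*atan(y).


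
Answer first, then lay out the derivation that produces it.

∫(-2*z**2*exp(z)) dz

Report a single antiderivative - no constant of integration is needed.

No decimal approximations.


The answer is -2*z**2*exp(z) + 4*z*exp(z) - 4*exp(z).
Step 1. Integrate ∫(-2*z**2*exp(z)) dz by parts with u = z**2, dv = (-2*exp(z)) dz, so v = -2*exp(z): now -2*z**2*exp(z) + ∫(4*z*exp(z)) dz.
Step 2. Integrate ∫(4*z*exp(z)) dz by parts with u = z, dv = (4*exp(z)) dz, so v = 4*exp(z): now -2*z**2*exp(z) + 4*z*exp(z) + ∫(-4*exp(z)) dz.
Step 3. Evaluate the standard form: now -2*z**2*exp(z) + 4*z*exp(z) - 4*exp(z).
Answer: -2*z**2*exp(z) + 4*z*exp(z) - 4*exp(z).


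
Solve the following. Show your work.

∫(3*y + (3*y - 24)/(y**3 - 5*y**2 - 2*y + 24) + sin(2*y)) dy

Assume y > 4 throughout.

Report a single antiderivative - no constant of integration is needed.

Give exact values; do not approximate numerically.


Step 1. Rewrite: now ∫(3*y) dy + ∫((3*y - 24)/(y**3 - 5*y**2 - 2*y + 24)) dy + ∫(sin(2*y)) dy.
Step 2. Evaluate the standard form: now 3*y**2/2 + ∫((3*y - 24)/(y**3 - 5*y**2 - 2*y + 24)) dy + ∫(sin(2*y)) dy.
Step 3. Decompose ∫((3*y - 24)/(y**3 - 5*y**2 - 2*y + 24)) dy by partial fractions, (3*y - 24)/(y**3 - 5*y**2 - 2*y + 24) = -1/(y + 2) + 3/(y - 3) - 2/(y - 4): now 3*y**2/2 + ∫(-2/(y - 4)) dy + ∫(3/(y - 3)) dy + ∫(-1/(y + 2)) dy + ∫(sin(2*y)) dy.
Step 4. Evaluate the standard form [assuming y > 3]: now 3*y**2/2 + 3*log(y - 3) + ∫(-2/(y - 4)) dy + ∫(-1/(y + 2)) dy + ∫(sin(2*y)) dy.
Step 5. Evaluate the standard form [assuming y > -2]: now 3*y**2/2 + 3*log(y - 3) - log(y + 2) + ∫(-2/(y - 4)) dy + ∫(sin(2*y)) dy.
Step 6. Evaluate the standard form [assuming y > 4]: now 3*y**2/2 - 2*log(y - 4) + 3*log(y - 3) - log(y + 2) + ∫(sin(2*y)) dy.
Step 7. Evaluate the standard form: now 3*y**2/2 - 2*log(y - 4) + 3*log(y - 3) - log(y + 2) - cos(2*y)/2.
Answer: 3*y**2/2 - 2*log(y - 4) + 3*log(y - 3) - log(y + 2) - cos(2*y)/2.


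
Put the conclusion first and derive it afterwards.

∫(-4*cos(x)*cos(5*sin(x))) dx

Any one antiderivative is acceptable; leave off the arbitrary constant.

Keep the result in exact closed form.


The answer is -4*sin(5*sin(x))/5.
Step 1. Substitute u = sin(x), turning ∫(-4*cos(x)*cos(5*sin(x))) dx into ∫(-4*cos(5*u)) du: now ∫(-4*cos(5*u)) du.
Step 2. Evaluate the standard form: now -4*sin(5*u)/5.
Step 3. Substitute back u = sin(x): now -4*sin(5*sin(x))/5.
Answer: -4*sin(5*sin(x))/5.


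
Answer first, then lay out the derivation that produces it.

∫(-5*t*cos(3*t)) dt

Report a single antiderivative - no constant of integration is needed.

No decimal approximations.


The answer is -5*t*sin(3*t)/3 - 5*cos(3*t)/9.
Step 1. Integrate ∫(-5*t*cos(3*t)) dt by parts with u = t, dv = (-5*cos(3*t)) dt, so v = -5*sin(3*t)/3: now -5*t*sin(3*t)/3 + ∫(5*sin(3*t)/3) dt.
Step 2. Evaluate the standard form: now -5*t*sin(3*t)/3 - 5*cos(3*t)/9.
Answer: -5*t*sin(3*t)/3 - 5*cos(3*t)/9.


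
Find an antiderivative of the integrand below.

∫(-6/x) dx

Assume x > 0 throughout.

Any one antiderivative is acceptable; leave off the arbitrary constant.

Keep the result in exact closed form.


Answer: -6*log(x).


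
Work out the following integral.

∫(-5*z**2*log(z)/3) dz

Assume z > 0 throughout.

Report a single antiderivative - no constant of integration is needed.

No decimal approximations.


Answer: -5*z**3*log(z)/9 + 5*z**3/27.


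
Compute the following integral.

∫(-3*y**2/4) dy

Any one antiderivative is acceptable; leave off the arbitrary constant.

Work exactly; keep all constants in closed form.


Answer: -y**3/4.


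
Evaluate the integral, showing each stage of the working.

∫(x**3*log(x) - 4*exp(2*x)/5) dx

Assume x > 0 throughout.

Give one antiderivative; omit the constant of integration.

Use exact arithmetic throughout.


Step 1. Rewrite: now ∫(x**3*log(x)) dx + ∫(-4*exp(2*x)/5) dx.
Step 2. Integrate ∫(x**3*log(x)) dx by parts with u = log(x), dv = (x**3) dx, so v = x**4/4 [assuming x > 0]: now x**4*log(x)/4 + ∫(-x**3/4) dx + ∫(-4*exp(2*x)/5) dx.
Step 3. Evaluate the standard form: now x**4*log(x)/4 - x**4/16 + ∫(-4*exp(2*x)/5) dx.
Step 4. Evaluate the standard form: now x**4*log(x)/4 - x**4/16 - 2*exp(2*x)/5.
Answer: x**4*log(x)/4 - x**4/16 - 2*exp(2*x)/5.


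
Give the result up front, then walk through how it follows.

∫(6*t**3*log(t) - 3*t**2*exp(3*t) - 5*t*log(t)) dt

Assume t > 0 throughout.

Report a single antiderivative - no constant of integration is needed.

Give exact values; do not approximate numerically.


The answer is 3*t**4*log(t)/2 - 3*t**4/8 - t**2*exp(3*t) - 5*t**2*log(t)/2 + 5*t**2/4 + 2*t*exp(3*t)/3 - 2*exp(3*t)/9.
Step 1. Rewrite: now ∫(-5*t*log(t)) dt + ∫(-3*t**2*exp(3*t)) dt + ∫(6*t**3*log(t)) dt.
Step 2. Integrate ∫(-5*t*log(t)) dt by parts with u = log(t), dv = (-5*t) dt, so v = -5*t**2/2 [assuming t > 0]: now -5*t**2*log(t)/2 + ∫(5*t/2) dt + ∫(-3*t**2*exp(3*t)) dt + ∫(6*t**3*log(t)) dt.
Step 3. Evaluate the standard form: now -5*t**2*log(t)/2 + 5*t**2/4 + ∫(-3*t**2*exp(3*t)) dt + ∫(6*t**3*log(t)) dt.
Step 4. Integrate ∫(6*t**3*log(t)) dt by parts with u = log(t), dv = (6*t**3) dt, so v = 3*t**4/2 [assuming t > 0]: now 3*t**4*log(t)/2 - 5*t**2*log(t)/2 + 5*t**2/4 + ∫(-3*t**3/2) dt + ∫(-3*t**2*exp(3*t)) dt.
Step 5. Evaluate the standard form: now 3*t**4*log(t)/2 - 3*t**4/8 - 5*t**2*log(t)/2 + 5*t**2/4 + ∫(-3*t**2*exp(3*t)) dt.
Step 6. Integrate ∫(-3*t**2*exp(3*t)) dt by parts with u = t**2, dv = (-3*exp(3*t)) dt, so v = -exp(3*t): now 3*t**4*log(t)/2 - 3*t**4/8 - t**2*exp(3*t) - 5*t**2*log(t)/2 + 5*t**2/4 + ∫(2*t*exp(3*t)) dt.
Step 7. Integrate ∫(2*t*exp(3*t)) dt by parts with u = t, dv = (2*exp(3*t)) dt, so v = 2*exp(3*t)/3: now 3*t**4*log(t)/2 - 3*t**4/8 - t**2*exp(3*t) - 5*t**2*log(t)/2 + 5*t**2/4 + 2*t*exp(3*t)/3 + ∫(-2*exp(3*t)/3) dt.
Step 8. Evaluate the standard form: now 3*t**4*log(t)/2 - 3*t**4/8 - t**2*exp(3*t) - 5*t**2*log(t)/2 + 5*t**2/4 + 2*t*exp(3*t)/3 - 2*exp(3*t)/9.
Answer: 3*t**4*log(t)/2 - 3*t**4/8 - t**2*exp(3*t) - 5*t**2*log(t)/2 + 5*t**2/4 + 2*t*exp(3*t)/3 - 2*exp(3*t)/9.


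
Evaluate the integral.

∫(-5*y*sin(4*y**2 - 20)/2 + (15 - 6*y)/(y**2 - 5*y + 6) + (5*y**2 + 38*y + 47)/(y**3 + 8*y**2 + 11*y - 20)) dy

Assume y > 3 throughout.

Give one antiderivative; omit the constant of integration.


Answer: -3*log(y - 3) - 3*log(y - 2) + 3*log(y - 1) + 5*log(y + 4) - 3*log(y + 5) + 5*cos(4*y**2 - 20)/16.


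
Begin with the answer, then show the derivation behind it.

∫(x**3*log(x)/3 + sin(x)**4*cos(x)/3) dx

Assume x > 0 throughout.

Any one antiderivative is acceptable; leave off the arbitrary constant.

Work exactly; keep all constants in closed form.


The answer is x**4*log(x)/12 - x**4/48 + sin(x)**5/15.
Step 1. Rewrite: now ∫(x**3*log(x)/3) dx + ∫(sin(x)**4*cos(x)/3) dx.
Step 2. Integrate ∫(x**3*log(x)/3) dx by parts with u = log(x), dv = (x**3/3) dx, so v = x**4/12 [assuming x > 0]: now x**4*log(x)/12 + ∫(-x**3/12) dx + ∫(sin(x)**4*cos(x)/3) dx.
Step 3. Evaluate the standard form: now x**4*log(x)/12 - x**4/48 + ∫(sin(x)**4*cos(x)/3) dx.
Step 4. Substitute u = sin(x), turning ∫(sin(x)**4*cos(x)/3) dx into ∫(u**4/3) du: now x**4*log(x)/12 - x**4/48 + ∫(u**4/3) du.
Step 5. Evaluate the standard form: now u**5/15 + x**4*log(x)/12 - x**4/48.
Step 6. Substitute back u = sin(x): now x**4*log(x)/12 - x**4/48 + sin(x)**5/15.
Answer: x**4*log(x)/12 - x**4/48 + sin(x)**5/15.


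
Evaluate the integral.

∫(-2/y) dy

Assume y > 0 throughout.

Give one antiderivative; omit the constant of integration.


Answer: -2*log(y).


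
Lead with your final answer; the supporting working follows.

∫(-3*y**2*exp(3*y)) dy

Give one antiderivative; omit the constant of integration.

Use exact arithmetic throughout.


The answer is -y**2*exp(3*y) + 2*y*exp(3*y)/3 - 2*exp(3*y)/9.
Step 1. Integrate ∫(-3*y**2*exp(3*y)) dy by parts with u = y**2, dv = (-3*exp(3*y)) dy, so v = -exp(3*y): now -y**2*exp(3*y) + ∫(2*y*exp(3*y)) dy.
Step 2. Integrate ∫(2*y*exp(3*y)) dy by parts with u = y, dv = (2*exp(3*y)) dy, so v = 2*exp(3*y)/3: now -y**2*exp(3*y) + 2*y*exp(3*y)/3 + ∫(-2*exp(3*y)/3) dy.
Step 3. Evaluate the standard form: now -y**2*exp(3*y) + 2*y*exp(3*y)/3 - 2*exp(3*y)/9.
Answer: -y**2*exp(3*y) + 2*y*exp(3*y)/3 - 2*exp(3*y)/9.


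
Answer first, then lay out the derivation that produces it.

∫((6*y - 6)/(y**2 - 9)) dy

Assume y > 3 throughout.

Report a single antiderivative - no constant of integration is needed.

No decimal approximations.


The answer is 2*log(y - 3) + 4*log(y + 3).
Step 1. Decompose ∫((6*y - 6)/(y**2 - 9)) dy by partial fractions, (6*y - 6)/(y**2 - 9) = 4/(y + 3) + 2/(y - 3): now ∫(2/(y - 3)) dy + ∫(4/(y + 3)) dy.
Step 2. Evaluate the standard form [assuming y > 3]: now 2*log(y - 3) + ∫(4/(y + 3)) dy.
Step 3. Evaluate the standard form [assuming y > -3]: now 2*log(y - 3) + 4*log(y + 3).
Answer: 2*log(y - 3) + 4*log(y + 3).


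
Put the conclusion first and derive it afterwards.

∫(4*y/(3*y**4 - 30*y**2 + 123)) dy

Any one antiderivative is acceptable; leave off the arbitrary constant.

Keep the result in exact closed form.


The answer is atan(y**2/4 - 5/4)/6.
Step 1. Substitute u = y**2 - 5, turning ∫(4*y/(3*y**4 - 30*y**2 + 123)) dy into ∫(2/(3*(u**2 + 16))) du: now ∫(2/(3*(u**2 + 16))) du.
Step 2. Evaluate the standard form: now atan(u/4)/6.
Step 3. Substitute back u = y**2 - 5: now atan(y**2/4 - 5/4)/6.
Answer: atan(y**2/4 - 5/4)/6.


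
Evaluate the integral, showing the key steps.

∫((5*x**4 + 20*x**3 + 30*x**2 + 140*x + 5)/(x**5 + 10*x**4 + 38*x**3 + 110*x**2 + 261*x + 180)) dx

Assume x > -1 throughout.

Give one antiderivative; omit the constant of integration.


Step 1. Decompose ∫((5*x**4 + 20*x**3 + 30*x**2 + 140*x + 5)/(x**5 + 10*x**4 + 38*x**3 + 110*x**2 + 261*x + 180)) dx by partial fractions, (5*x**4 + 20*x**3 + 30*x**2 + 140*x + 5)/(x**5 + 10*x**4 + 38*x**3 + 110*x**2 + 261*x + 180) = -2/(x**2 + 9) + 5/(x + 5) + 1/(x + 4) - 1/(x + 1): now ∫(-1/(x + 1)) dx + ∫(1/(x + 4)) dx + ∫(5/(x + 5)) dx + ∫(-2/(x**2 + 9)) dx.
Step 2. Evaluate the standard form [assuming x > -4]: now log(x + 4) + ∫(-1/(x + 1)) dx + ∫(5/(x + 5)) dx + ∫(-2/(x**2 + 9)) dx.
Step 3. Evaluate the standard form [assuming x > -1]: now -log(x + 1) + log(x + 4) + ∫(5/(x + 5)) dx + ∫(-2/(x**2 + 9)) dx.
Step 4. Evaluate the standard form [assuming x > -5]: now -log(x + 1) + log(x + 4) + 5*log(x + 5) + ∫(-2/(x**2 + 9)) dx.
Step 5. Evaluate the standard form: now -log(x + 1) + log(x + 4) + 5*log(x + 5) - 2*atan(x/3)/3.
Answer: -log(x + 1) + log(x + 4) + 5*log(x + 5) - 2*atan(x/3)/3.


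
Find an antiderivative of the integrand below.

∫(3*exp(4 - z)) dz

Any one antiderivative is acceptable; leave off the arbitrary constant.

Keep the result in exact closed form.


Answer: -3*exp(4 - z).


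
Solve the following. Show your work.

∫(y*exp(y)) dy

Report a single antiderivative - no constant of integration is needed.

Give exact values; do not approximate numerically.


Step 1. Integrate ∫(y*exp(y)) dy by parts with u = y, dv = (exp(y)) dy, so v = exp(y): now y*exp(y) + ∫(-exp(y)) dy.
Step 2. Evaluate the standard form: now y*exp(y) - exp(y).
Answer: y*exp(y) - exp(y).


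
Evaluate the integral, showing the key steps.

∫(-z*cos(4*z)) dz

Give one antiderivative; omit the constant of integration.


Step 1. Integrate ∫(-z*cos(4*z)) dz by parts with u = z, dv = (-cos(4*z)) dz, so v = -sin(4*z)/4: now -z*sin(4*z)/4 + ∫(sin(4*z)/4) dz.
Step 2. Evaluate the standard form: now -z*sin(4*z)/4 - cos(4*z)/16.
Answer: -z*sin(4*z)/4 - cos(4*z)/16.


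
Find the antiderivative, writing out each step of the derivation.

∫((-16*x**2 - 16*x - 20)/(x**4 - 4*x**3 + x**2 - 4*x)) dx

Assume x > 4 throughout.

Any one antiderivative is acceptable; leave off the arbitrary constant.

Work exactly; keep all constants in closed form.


Step 1. Decompose ∫((-16*x**2 - 16*x - 20)/(x**4 - 4*x**3 + x**2 - 4*x)) dx by partial fractions, (-16*x**2 - 16*x - 20)/(x**4 - 4*x**3 + x**2 - 4*x) = 4/(x**2 + 1) - 5/(x - 4) + 5/x: now ∫(5/x) dx + ∫(-5/(x - 4)) dx + ∫(4/(x**2 + 1)) dx.
Step 2. Evaluate the standard form [assuming x > 0]: now 5*log(x) + ∫(-5/(x - 4)) dx + ∫(4/(x**2 + 1)) dx.
Step 3. Evaluate the standard form [assuming x > 4]: now 5*log(x) - 5*log(x - 4) + ∫(4/(x**2 + 1)) dx.
Step 4. Evaluate the standard form: now 5*log(x) - 5*log(x - 4) + 4*atan(x).
Answer: 5*log(x) - 5*log(x - 4) + 4*atan(x).


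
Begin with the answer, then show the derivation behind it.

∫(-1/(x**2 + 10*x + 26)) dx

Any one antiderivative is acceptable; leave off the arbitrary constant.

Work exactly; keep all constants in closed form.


The answer is -atan(x + 5).
Step 1. Substitute u = x + 5, turning ∫(-1/(x**2 + 10*x + 26)) dx into ∫(-1/(u**2 + 1)) du: now ∫(-1/(u**2 + 1)) du.
Step 2. Evaluate the standard form: now -atan(u).
Step 3. Substitute back u = x + 5: now -atan(x + 5).
Answer: -atan(x + 5).


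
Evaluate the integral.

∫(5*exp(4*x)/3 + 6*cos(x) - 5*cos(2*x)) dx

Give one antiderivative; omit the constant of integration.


Answer: 5*exp(4*x)/12 + 6*sin(x) - 5*sin(2*x)/2.


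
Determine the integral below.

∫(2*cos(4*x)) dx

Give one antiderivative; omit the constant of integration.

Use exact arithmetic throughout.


Answer: sin(4*x)/2.


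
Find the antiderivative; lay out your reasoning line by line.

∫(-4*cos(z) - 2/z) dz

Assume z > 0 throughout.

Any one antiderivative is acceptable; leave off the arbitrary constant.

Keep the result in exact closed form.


Step 1. Rewrite: now ∫(-2/z) dz + ∫(-4*cos(z)) dz.
Step 2. Evaluate the standard form [assuming z > 0]: now -2*log(z) + ∫(-4*cos(z)) dz.
Step 3. Evaluate the standard form: now -2*log(z) - 4*sin(z).
Answer: -2*log(z) - 4*sin(z).


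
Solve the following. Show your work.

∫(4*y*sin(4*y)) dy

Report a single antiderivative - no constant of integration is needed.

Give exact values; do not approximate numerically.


Step 1. Integrate ∫(4*y*sin(4*y)) dy by parts with u = y, dv = (4*sin(4*y)) dy, so v = -cos(4*y): now -y*cos(4*y) + ∫(cos(4*y)) dy.
Step 2. Evaluate the standard form: now -y*cos(4*y) + sin(4*y)/4.
Answer: -y*cos(4*y) + sin(4*y)/4.


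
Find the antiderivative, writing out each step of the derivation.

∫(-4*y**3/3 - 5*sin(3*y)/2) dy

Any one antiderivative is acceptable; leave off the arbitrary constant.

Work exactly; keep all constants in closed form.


Step 1. Rewrite: now ∫(-4*y**3/3) dy + ∫(-5*sin(3*y)/2) dy.
Step 2. Evaluate the standard form: now 5*cos(3*y)/6 + ∫(-4*y**3/3) dy.
Step 3. Evaluate the standard form: now -y**4/3 + 5*cos(3*y)/6.
Answer: -y**4/3 + 5*cos(3*y)/6.


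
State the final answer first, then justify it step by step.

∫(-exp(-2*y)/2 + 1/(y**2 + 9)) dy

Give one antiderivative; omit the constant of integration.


The answer is atan(y/3)/3 + exp(-2*y)/4.
Step 1. Rewrite: now ∫(1/(y**2 + 9)) dy + ∫(-exp(-2*y)/2) dy.
Step 2. Evaluate the standard form: now atan(y/3)/3 + ∫(-exp(-2*y)/2) dy.
Step 3. Evaluate the standard form: now atan(y/3)/3 + exp(-2*y)/4.
Answer: atan(y/3)/3 + exp(-2*y)/4.


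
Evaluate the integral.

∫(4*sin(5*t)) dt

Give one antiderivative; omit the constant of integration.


Answer: -4*cos(5*t)/5.


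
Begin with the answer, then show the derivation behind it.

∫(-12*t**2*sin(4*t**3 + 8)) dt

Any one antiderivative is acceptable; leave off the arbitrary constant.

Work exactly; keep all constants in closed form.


The answer is cos(4*t**3 + 8).
Step 1. Substitute u = t**3 + 2, turning ∫(-12*t**2*sin(4*t**3 + 8)) dt into ∫(-4*sin(4*u)) du: now ∫(-4*sin(4*u)) du.
Step 2. Evaluate the standard form: now cos(4*u).
Step 3. Substitute back u = t**3 + 2: now cos(4*t**3 + 8).
Answer: cos(4*t**3 + 8).


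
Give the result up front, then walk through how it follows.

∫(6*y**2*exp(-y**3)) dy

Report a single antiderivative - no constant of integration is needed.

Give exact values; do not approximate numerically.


The answer is -2*exp(-y**3).
Step 1. Substitute u = y**3, turning ∫(6*y**2*exp(-y**3)) dy into ∫(2*exp(-u)) du: now ∫(2*exp(-u)) du.
Step 2. Evaluate the standard form: now -2*exp(-u).
Step 3. Substitute back u = y**3: now -2*exp(-y**3).
Answer: -2*exp(-y**3).


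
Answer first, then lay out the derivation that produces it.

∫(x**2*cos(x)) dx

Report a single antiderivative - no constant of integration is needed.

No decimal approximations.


The answer is x**2*sin(x) + 2*x*cos(x) - 2*sin(x).
Step 1. Integrate ∫(x**2*cos(x)) dx by parts with u = x**2, dv = (cos(x)) dx, so v = sin(x): now x**2*sin(x) + ∫(-2*x*sin(x)) dx.
Step 2. Integrate ∫(-2*x*sin(x)) dx by parts with u = x, dv = (-2*sin(x)) dx, so v = 2*cos(x): now x**2*sin(x) + 2*x*cos(x) + ∫(-2*cos(x)) dx.
Step 3. Evaluate the standard form: now x**2*sin(x) + 2*x*cos(x) - 2*sin(x).
Answer: x**2*sin(x) + 2*x*cos(x) - 2*sin(x).


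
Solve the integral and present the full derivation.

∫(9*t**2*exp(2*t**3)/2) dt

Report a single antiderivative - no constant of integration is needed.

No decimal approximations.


Step 1. Substitute u = t**3, turning ∫(9*t**2*exp(2*t**3)/2) dt into ∫(3*exp(2*u)/2) du: now ∫(3*exp(2*u)/2) du.
Step 2. Evaluate the standard form: now 3*exp(2*u)/4.
Step 3. Substitute back u = t**3: now 3*exp(2*t**3)/4.
Answer: 3*exp(2*t**3)/4.


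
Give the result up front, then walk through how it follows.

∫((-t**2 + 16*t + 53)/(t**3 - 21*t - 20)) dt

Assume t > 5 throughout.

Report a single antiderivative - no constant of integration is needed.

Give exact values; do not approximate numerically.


The answer is 2*log(t - 5) - 2*log(t + 1) - log(t + 4).
Step 1. Decompose ∫((-t**2 + 16*t + 53)/(t**3 - 21*t - 20)) dt by partial fractions, (-t**2 + 16*t + 53)/(t**3 - 21*t - 20) = -1/(t + 4) - 2/(t + 1) + 2/(t - 5): now ∫(2/(t - 5)) dt + ∫(-2/(t + 1)) dt + ∫(-1/(t + 4)) dt.
Step 2. Evaluate the standard form [assuming t > 5]: now 2*log(t - 5) + ∫(-2/(t + 1)) dt + ∫(-1/(t + 4)) dt.
Step 3. Evaluate the standard form [assuming t > -4]: now 2*log(t - 5) - log(t + 4) + ∫(-2/(t + 1)) dt.
Step 4. Evaluate the standard form [assuming t > -1]: now 2*log(t - 5) - 2*log(t + 1) - log(t + 4).
Answer: 2*log(t - 5) - 2*log(t + 1) - log(t + 4).


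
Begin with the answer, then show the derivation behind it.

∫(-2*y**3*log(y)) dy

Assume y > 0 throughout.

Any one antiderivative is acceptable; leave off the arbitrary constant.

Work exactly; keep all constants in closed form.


The answer is -y**4*log(y)/2 + y**4/8.
Step 1. Integrate ∫(-2*y**3*log(y)) dy by parts with u = log(y), dv = (-2*y**3) dy, so v = -y**4/2 [assuming y > 0]: now -y**4*log(y)/2 + ∫(y**3/2) dy.
Step 2. Evaluate the standard form: now -y**4*log(y)/2 + y**4/8.
Answer: -y**4*log(y)/2 + y**4/8.


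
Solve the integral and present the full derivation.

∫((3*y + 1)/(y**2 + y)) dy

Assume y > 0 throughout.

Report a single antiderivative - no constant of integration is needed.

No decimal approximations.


Step 1. Decompose ∫((3*y + 1)/(y**2 + y)) dy by partial fractions, (3*y + 1)/(y**2 + y) = 2/(y + 1) + 1/y: now ∫(1/y) dy + ∫(2/(y + 1)) dy.
Step 2. Evaluate the standard form [assuming y > -1]: now 2*log(y + 1) + ∫(1/y) dy.
Step 3. Evaluate the standard form [assuming y > 0]: now log(y) + 2*log(y + 1).
Answer: log(y) + 2*log(y + 1).


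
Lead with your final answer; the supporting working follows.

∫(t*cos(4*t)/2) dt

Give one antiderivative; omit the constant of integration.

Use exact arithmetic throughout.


The answer is t*sin(4*t)/8 + cos(4*t)/32.
Step 1. Integrate ∫(t*cos(4*t)/2) dt by parts with u = t, dv = (cos(4*t)/2) dt, so v = sin(4*t)/8: now t*sin(4*t)/8 + ∫(-sin(4*t)/8) dt.
Step 2. Evaluate the standard form: now t*sin(4*t)/8 + cos(4*t)/32.
Answer: t*sin(4*t)/8 + cos(4*t)/32.


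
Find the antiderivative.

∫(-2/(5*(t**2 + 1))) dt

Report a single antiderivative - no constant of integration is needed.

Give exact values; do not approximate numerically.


Answer: -2*atan(t)/5.


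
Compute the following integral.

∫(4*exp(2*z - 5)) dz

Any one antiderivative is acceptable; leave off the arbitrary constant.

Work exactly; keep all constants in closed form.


Answer: 2*exp(2*z - 5).


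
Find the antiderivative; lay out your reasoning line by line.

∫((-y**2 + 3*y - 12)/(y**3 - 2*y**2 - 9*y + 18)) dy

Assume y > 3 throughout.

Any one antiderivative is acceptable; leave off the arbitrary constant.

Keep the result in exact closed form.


Step 1. Decompose ∫((-y**2 + 3*y - 12)/(y**3 - 2*y**2 - 9*y + 18)) dy by partial fractions, (-y**2 + 3*y - 12)/(y**3 - 2*y**2 - 9*y + 18) = -1/(y + 3) + 2/(y - 2) - 2/(y - 3): now ∫(-2/(y - 3)) dy + ∫(2/(y - 2)) dy + ∫(-1/(y + 3)) dy.
Step 2. Evaluate the standard form [assuming y > -3]: now -log(y + 3) + ∫(-2/(y - 3)) dy + ∫(2/(y - 2)) dy.
Step 3. Evaluate the standard form [assuming y > 2]: now 2*log(y - 2) - log(y + 3) + ∫(-2/(y - 3)) dy.
Step 4. Evaluate the standard form [assuming y > 3]: now -2*log(y - 3) + 2*log(y - 2) - log(y + 3).
Answer: -2*log(y - 3) + 2*log(y - 2) - log(y + 3).


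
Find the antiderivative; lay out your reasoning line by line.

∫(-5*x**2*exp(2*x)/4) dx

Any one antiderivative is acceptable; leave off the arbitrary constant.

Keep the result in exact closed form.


Step 1. Integrate ∫(-5*x**2*exp(2*x)/4) dx by parts with u = x**2, dv = (-5*exp(2*x)/4) dx, so v = -5*exp(2*x)/8: now -5*x**2*exp(2*x)/8 + ∫(5*x*exp(2*x)/4) dx.
Step 2. Integrate ∫(5*x*exp(2*x)/4) dx by parts with u = x, dv = (5*exp(2*x)/4) dx, so v = 5*exp(2*x)/8: now -5*x**2*exp(2*x)/8 + 5*x*exp(2*x)/8 + ∫(-5*exp(2*x)/8) dx.
Step 3. Evaluate the standard form: now -5*x**2*exp(2*x)/8 + 5*x*exp(2*x)/8 - 5*exp(2*x)/16.
Answer: -5*x**2*exp(2*x)/8 + 5*x*exp(2*x)/8 - 5*exp(2*x)/16.


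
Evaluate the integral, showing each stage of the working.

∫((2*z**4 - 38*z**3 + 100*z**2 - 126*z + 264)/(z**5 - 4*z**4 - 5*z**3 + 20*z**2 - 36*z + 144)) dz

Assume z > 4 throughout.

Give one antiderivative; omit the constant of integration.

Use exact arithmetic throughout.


Step 1. Decompose ∫((2*z**4 - 38*z**3 + 100*z**2 - 126*z + 264)/(z**5 - 4*z**4 - 5*z**3 + 20*z**2 - 36*z + 144)) dz by partial fractions, (2*z**4 - 38*z**3 + 100*z**2 - 126*z + 264)/(z**5 - 4*z**4 - 5*z**3 + 20*z**2 - 36*z + 144) = -2/(z**2 + 4) + 5/(z + 3) + 1/(z - 3) - 4/(z - 4): now ∫(-4/(z - 4)) dz + ∫(1/(z - 3)) dz + ∫(5/(z + 3)) dz + ∫(-2/(z**2 + 4)) dz.
Step 2. Evaluate the standard form [assuming z > 3]: now log(z - 3) + ∫(-4/(z - 4)) dz + ∫(5/(z + 3)) dz + ∫(-2/(z**2 + 4)) dz.
Step 3. Evaluate the standard form [assuming z > -3]: now log(z - 3) + 5*log(z + 3) + ∫(-4/(z - 4)) dz + ∫(-2/(z**2 + 4)) dz.
Step 4. Evaluate the standard form [assuming z > 4]: now -4*log(z - 4) + log(z - 3) + 5*log(z + 3) + ∫(-2/(z**2 + 4)) dz.
Step 5. Evaluate the standard form: now -4*log(z - 4) + log(z - 3) + 5*log(z + 3) - atan(z/2).
Answer: -4*log(z - 4) + log(z - 3) + 5*log(z + 3) - atan(z/2).


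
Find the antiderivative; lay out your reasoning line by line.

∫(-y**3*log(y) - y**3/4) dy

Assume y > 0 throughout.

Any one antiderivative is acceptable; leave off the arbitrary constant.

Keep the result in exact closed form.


Step 1. Rewrite: now ∫(-y**3/4) dy + ∫(-y**3*log(y)) dy.
Step 2. Evaluate the standard form: now -y**4/16 + ∫(-y**3*log(y)) dy.
Step 3. Integrate ∫(-y**3*log(y)) dy by parts with u = log(y), dv = (-y**3) dy, so v = -y**4/4 [assuming y > 0]: now -y**4*log(y)/4 - y**4/16 + ∫(y**3/4) dy.
Step 4. Evaluate the standard form: now -y**4*log(y)/4.
Answer: -y**4*log(y)/4.


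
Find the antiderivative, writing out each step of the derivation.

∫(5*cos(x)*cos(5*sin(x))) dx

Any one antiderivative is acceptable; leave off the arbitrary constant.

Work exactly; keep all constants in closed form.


Step 1. Substitute u = sin(x), turning ∫(5*cos(x)*cos(5*sin(x))) dx into ∫(5*cos(5*u)) du: now ∫(5*cos(5*u)) du.
Step 2. Evaluate the standard form: now sin(5*u).
Step 3. Substitute back u = sin(x): now sin(5*sin(x)).
Answer: sin(5*sin(x)).


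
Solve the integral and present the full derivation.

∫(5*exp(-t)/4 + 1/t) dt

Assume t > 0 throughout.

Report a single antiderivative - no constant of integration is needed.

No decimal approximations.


Step 1. Rewrite: now ∫(1/t) dt + ∫(5*exp(-t)/4) dt.
Step 2. Evaluate the standard form [assuming t > 0]: now log(t) + ∫(5*exp(-t)/4) dt.
Step 3. Evaluate the standard form: now log(t) - 5*exp(-t)/4.
Answer: log(t) - 5*exp(-t)/4.


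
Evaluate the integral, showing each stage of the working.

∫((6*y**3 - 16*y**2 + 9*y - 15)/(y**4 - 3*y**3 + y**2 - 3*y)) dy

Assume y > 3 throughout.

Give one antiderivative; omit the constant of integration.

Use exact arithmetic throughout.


Step 1. Decompose ∫((6*y**3 - 16*y**2 + 9*y - 15)/(y**4 - 3*y**3 + y**2 - 3*y)) dy by partial fractions, (6*y**3 - 16*y**2 + 9*y - 15)/(y**4 - 3*y**3 + y**2 - 3*y) = -1/(y**2 + 1) + 1/(y - 3) + 5/y: now ∫(5/y) dy + ∫(1/(y - 3)) dy + ∫(-1/(y**2 + 1)) dy.
Step 2. Evaluate the standard form [assuming y > 0]: now 5*log(y) + ∫(1/(y - 3)) dy + ∫(-1/(y**2 + 1)) dy.
Step 3. Evaluate the standard form [assuming y > 3]: now 5*log(y) + log(y - 3) + ∫(-1/(y**2 + 1)) dy.
Step 4. Evaluate the standard form: now 5*log(y) + log(y - 3) - atan(y).
Answer: 5*log(y) + log(y - 3) - atan(y).


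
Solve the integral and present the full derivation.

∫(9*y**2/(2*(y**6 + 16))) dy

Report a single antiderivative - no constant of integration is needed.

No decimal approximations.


Step 1. Substitute u = y**3, turning ∫(9*y**2/(2*(y**6 + 16))) dy into ∫(3/(2*(u**2 + 16))) du: now ∫(3/(2*(u**2 + 16))) du.
Step 2. Evaluate the standard form: now 3*atan(u/4)/8.
Step 3. Substitute back u = y**3: now 3*atan(y**3/4)/8.
Answer: 3*atan(y**3/4)/8.


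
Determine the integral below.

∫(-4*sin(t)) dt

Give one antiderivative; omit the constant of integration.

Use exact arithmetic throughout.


Answer: 4*cos(t).


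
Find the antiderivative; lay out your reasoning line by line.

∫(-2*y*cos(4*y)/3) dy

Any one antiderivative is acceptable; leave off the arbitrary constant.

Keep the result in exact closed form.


Step 1. Integrate ∫(-2*y*cos(4*y)/3) dy by parts with u = y, dv = (-2*cos(4*y)/3) dy, so v = -sin(4*y)/6: now -y*sin(4*y)/6 + ∫(sin(4*y)/6) dy.
Step 2. Evaluate the standard form: now -y*sin(4*y)/6 - cos(4*y)/24.
Answer: -y*sin(4*y)/6 - cos(4*y)/24.
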